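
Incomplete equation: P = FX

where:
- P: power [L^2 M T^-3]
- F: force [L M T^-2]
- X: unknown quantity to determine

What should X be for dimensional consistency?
X = v (velocity), dimensions [L T^-1]

P has dimensions [L^2 M T^-3]; the rest of the RHS (F) has dimensions [L M T^-2].
So X must have dimensions [L T^-1] — X = v (velocity).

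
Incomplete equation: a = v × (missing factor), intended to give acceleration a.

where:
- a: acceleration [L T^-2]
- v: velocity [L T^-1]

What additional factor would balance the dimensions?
1/t (inverse time), dimensions [T^-1]

a has dimensions [L T^-2] and v has dimensions [L T^-1].
The missing factor must have dimensions [L T^-2] / [L T^-1] = [T^-1], i.e. inverse time (1/t).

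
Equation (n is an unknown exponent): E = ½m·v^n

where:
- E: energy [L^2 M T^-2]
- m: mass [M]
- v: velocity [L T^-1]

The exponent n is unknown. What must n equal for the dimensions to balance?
n = 2

E has dimensions [L^2 M T^-2]; v has dimensions [L T^-1].
The rest of the RHS has dimensions [M], so v^n must supply [L^2 T^-2].
With n = 2: ½m·v^2 has dimensions [L^2 M T^-2], matching the LHS ✓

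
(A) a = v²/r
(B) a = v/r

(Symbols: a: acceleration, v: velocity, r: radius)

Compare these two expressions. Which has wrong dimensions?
(B)

(A) a = v²/r: LHS [L T^-2], RHS [L T^-2] ✓
(B) a = v/r: LHS [L T^-2], RHS [T^-1] ✗

Expression (B) a = v/r is dimensionally incorrect.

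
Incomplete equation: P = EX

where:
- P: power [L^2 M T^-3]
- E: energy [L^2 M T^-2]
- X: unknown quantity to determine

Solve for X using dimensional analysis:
X = f (inverse time / frequency (1/t)), dimensions [T^-1]

P has dimensions [L^2 M T^-3]; the rest of the RHS (E) has dimensions [L^2 M T^-2].
So X must have dimensions [T^-1] — X = f (inverse time / frequency (1/t)).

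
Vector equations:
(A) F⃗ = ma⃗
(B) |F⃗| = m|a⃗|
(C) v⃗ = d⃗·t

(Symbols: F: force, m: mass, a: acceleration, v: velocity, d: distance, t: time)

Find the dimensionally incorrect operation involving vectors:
(C) v⃗ = d⃗·t

(A) F⃗ = ma⃗: LHS [L M T^-2], RHS [L M T^-2] ✓ — Force and acceleration are vectors, mass is a scalar
(B) |F⃗| = m|a⃗|: LHS [L M T^-2], RHS [L M T^-2] ✓ — magnitudes of vectors are scalars
(C) v⃗ = d⃗·t: LHS [L T^-1], RHS [L T] ✗ — velocity is displacement per time; should be d⃗/t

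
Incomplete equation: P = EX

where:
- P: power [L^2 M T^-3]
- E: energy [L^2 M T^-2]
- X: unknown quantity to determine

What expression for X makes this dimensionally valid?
X = f (inverse time / frequency (1/t)), dimensions [T^-1]

P has dimensions [L^2 M T^-3]; the rest of the RHS (E) has dimensions [L^2 M T^-2].
So X must have dimensions [T^-1] — X = f (inverse time / frequency (1/t)).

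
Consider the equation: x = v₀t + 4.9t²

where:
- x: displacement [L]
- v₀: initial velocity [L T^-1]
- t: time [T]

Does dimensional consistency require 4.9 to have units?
Yes

x has dimensions [L], while t² alone has dimensions [T^2]. For the equation to balance, the factor 4.9 must carry dimensions [L T^-2] — it is a dimensional constant (a numerical value of a physical quantity with its units suppressed), not a pure number.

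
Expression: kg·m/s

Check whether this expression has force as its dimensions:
No

The expression kg·m/s has dimensions [L M T^-1], but force has dimensions [L M T^-2].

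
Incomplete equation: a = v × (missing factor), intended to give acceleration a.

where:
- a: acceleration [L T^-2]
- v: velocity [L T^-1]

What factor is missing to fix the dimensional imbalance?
1/t (inverse time), dimensions [T^-1]

a has dimensions [L T^-2] and v has dimensions [L T^-1].
The missing factor must have dimensions [L T^-2] / [L T^-1] = [T^-1], i.e. inverse time (1/t).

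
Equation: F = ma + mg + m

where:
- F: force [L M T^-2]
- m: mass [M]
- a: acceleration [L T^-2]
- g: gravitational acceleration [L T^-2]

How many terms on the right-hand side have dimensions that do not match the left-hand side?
1

LHS F: [L M T^-2]
- ma: [L M T^-2] ✓
- mg: [L M T^-2] ✓
- m: [M] ✗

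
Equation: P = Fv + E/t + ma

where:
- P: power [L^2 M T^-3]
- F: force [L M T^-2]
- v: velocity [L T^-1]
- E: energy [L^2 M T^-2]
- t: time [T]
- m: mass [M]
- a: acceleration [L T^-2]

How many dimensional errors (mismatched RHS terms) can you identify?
1

LHS P: [L^2 M T^-3]
- Fv: [L^2 M T^-3] ✓
- E/t: [L^2 M T^-3] ✓
- ma: [L M T^-2] ✗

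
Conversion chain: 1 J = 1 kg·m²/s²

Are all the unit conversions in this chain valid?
The chain is correct (no errors).

Correct: Joule is defined as kg·m²/s²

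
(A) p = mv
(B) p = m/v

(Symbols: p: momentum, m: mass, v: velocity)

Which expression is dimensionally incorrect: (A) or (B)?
(B)

(A) p = mv: LHS [L M T^-1], RHS [L M T^-1] ✓
(B) p = m/v: LHS [L M T^-1], RHS [L^-1 M T] ✗

Expression (B) p = m/v is dimensionally incorrect.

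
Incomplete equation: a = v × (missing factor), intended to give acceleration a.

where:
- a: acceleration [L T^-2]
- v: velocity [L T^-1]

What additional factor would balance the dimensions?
1/t (inverse time), dimensions [T^-1]

a has dimensions [L T^-2] and v has dimensions [L T^-1].
The missing factor must have dimensions [L T^-2] / [L T^-1] = [T^-1], i.e. inverse time (1/t).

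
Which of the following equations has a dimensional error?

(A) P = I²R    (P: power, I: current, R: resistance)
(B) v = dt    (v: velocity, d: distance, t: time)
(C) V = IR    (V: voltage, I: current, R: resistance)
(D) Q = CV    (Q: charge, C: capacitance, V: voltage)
(B) v = dt

The equation (B) v = dt is dimensionally incorrect.

LHS (v): [L T^-1]
RHS (dt): [L T] ✗

The dimensions do not match. The other three equations balance.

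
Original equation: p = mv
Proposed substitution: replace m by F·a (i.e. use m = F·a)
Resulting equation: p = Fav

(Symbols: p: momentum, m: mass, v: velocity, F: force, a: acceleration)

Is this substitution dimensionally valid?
No

[m] = [M] and [F·a] = [L^2 M T^-4]. These differ, so the substitution replaces a quantity by one of different dimensions and the result p = Fav has LHS [L M T^-1] vs RHS [L^3 M T^-5] — inconsistent.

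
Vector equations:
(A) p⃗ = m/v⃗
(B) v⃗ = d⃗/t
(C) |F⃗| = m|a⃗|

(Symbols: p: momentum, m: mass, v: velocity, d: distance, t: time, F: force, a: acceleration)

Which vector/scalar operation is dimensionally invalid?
(A) p⃗ = m/v⃗

(A) p⃗ = m/v⃗: LHS [L M T^-1], RHS [L^-1 M T] ✗ — momentum is mass times velocity; should be mv⃗ (and division by a vector is undefined)
(B) v⃗ = d⃗/t: LHS [L T^-1], RHS [L T^-1] ✓ — displacement (vector) divided by time (scalar)
(C) |F⃗| = m|a⃗|: LHS [L M T^-2], RHS [L M T^-2] ✓ — magnitudes of vectors are scalars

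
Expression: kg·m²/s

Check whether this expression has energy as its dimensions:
No

The expression kg·m²/s has dimensions [L^2 M T^-1], but energy has dimensions [L^2 M T^-2].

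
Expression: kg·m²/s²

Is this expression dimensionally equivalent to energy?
Yes

The expression kg·m²/s² has dimensions [L^2 M T^-2], which is exactly energy [L^2 M T^-2].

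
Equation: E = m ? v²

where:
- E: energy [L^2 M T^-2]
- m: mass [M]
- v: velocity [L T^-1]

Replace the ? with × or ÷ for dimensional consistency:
multiplication (×): E = m × v²

E [L^2 M T^-2]; m [M]; v² [L^2 T^-2].
m × v² → [L^2 M T^-2] ✓
m ÷ v² → [L^-2 M T^2] ✗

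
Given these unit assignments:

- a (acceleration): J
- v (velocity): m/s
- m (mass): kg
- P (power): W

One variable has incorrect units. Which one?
a

The variable a (acceleration) should have units m/s², not J.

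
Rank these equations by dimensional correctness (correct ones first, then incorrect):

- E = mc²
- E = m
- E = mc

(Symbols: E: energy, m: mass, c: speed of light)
Dimensionally correct: E = mc²
Dimensionally incorrect: E = m, E = mc
Ordered (correct first, then incorrect): E = mc², E = m, E = mc

- E = mc²: LHS [L^2 M T^-2], RHS [L^2 M T^-2] → correct ✓
- E = m: LHS [L^2 M T^-2], RHS [M] → incorrect ✗
- E = mc: LHS [L^2 M T^-2], RHS [L M T^-1] → incorrect ✗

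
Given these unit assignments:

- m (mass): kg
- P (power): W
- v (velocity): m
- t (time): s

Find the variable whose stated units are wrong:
v

The variable v (velocity) should have units m/s, not m.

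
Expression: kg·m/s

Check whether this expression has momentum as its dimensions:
Yes

The expression kg·m/s has dimensions [L M T^-1], which is exactly momentum [L M T^-1].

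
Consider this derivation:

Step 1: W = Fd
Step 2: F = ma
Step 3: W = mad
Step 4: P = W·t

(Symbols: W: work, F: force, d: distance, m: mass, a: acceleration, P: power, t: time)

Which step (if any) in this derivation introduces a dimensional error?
Step 4

Step 1: W = Fd → LHS [L^2 M T^-2], RHS [L^2 M T^-2] ✓
Step 2: F = ma → LHS [L M T^-2], RHS [L M T^-2] ✓
Step 3: W = mad → LHS [L^2 M T^-2], RHS [L^2 M T^-2] ✓
Step 4: P = W·t → LHS [L^2 M T^-3], RHS [L^2 M T^-1] ✗

The first dimensional inconsistency appears in step 4: P = W·t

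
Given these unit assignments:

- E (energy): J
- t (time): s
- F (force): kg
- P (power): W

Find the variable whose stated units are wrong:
F

The variable F (force) should have units N, not kg.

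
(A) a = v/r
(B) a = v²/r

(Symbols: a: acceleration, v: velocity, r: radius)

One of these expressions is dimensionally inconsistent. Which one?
(A)

(A) a = v/r: LHS [L T^-2], RHS [T^-1] ✗
(B) a = v²/r: LHS [L T^-2], RHS [L T^-2] ✓

Expression (A) a = v/r is dimensionally incorrect.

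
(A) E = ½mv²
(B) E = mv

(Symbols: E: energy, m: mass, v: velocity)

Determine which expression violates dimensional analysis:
(B)

(A) E = ½mv²: LHS [L^2 M T^-2], RHS [L^2 M T^-2] ✓
(B) E = mv: LHS [L^2 M T^-2], RHS [L M T^-1] ✗

Expression (B) E = mv is dimensionally incorrect.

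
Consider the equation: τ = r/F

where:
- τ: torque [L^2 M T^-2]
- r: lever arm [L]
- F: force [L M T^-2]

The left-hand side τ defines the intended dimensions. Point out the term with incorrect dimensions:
The right-hand side term r/F

τ has dimensions [L^2 M T^-2], but r/F has dimensions [M^-1 T^2], so the term r/F is dimensionally wrong for τ.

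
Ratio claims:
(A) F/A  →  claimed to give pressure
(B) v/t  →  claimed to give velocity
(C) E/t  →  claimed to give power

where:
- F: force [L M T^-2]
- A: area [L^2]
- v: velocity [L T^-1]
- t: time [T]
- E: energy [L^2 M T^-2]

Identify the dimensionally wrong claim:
(B) v/t does not give velocity

(A) F/A: [L^-1 M T^-2] = pressure [L^-1 M T^-2] ✓
(B) v/t: [L T^-2] ≠ velocity [L T^-1] ✗
(C) E/t: [L^2 M T^-3] = power [L^2 M T^-3] ✓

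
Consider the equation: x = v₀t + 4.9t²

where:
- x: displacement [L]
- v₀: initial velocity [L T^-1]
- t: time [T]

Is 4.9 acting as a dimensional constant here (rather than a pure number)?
Yes

x has dimensions [L], while t² alone has dimensions [T^2]. For the equation to balance, the factor 4.9 must carry dimensions [L T^-2] — it is a dimensional constant (a numerical value of a physical quantity with its units suppressed), not a pure number.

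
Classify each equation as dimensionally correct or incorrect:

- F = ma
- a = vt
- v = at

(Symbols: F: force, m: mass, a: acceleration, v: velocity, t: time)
Dimensionally correct: F = ma, v = at
Dimensionally incorrect: a = vt
Ordered (correct first, then incorrect): F = ma, v = at, a = vt

- F = ma: LHS [L M T^-2], RHS [L M T^-2] → correct ✓
- a = vt: LHS [L T^-2], RHS [L] → incorrect ✗
- v = at: LHS [L T^-1], RHS [L T^-1] → correct ✓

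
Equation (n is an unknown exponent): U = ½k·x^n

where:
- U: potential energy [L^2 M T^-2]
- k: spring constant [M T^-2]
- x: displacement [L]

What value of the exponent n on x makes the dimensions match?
n = 2

U has dimensions [L^2 M T^-2]; x has dimensions [L].
The rest of the RHS has dimensions [M T^-2], so x^n must supply [L^2].
With n = 2: ½k·x^2 has dimensions [L^2 M T^-2], matching the LHS ✓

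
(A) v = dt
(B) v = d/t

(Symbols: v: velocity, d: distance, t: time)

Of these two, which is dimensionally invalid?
(A)

(A) v = dt: LHS [L T^-1], RHS [L T] ✗
(B) v = d/t: LHS [L T^-1], RHS [L T^-1] ✓

Expression (A) v = dt is dimensionally incorrect.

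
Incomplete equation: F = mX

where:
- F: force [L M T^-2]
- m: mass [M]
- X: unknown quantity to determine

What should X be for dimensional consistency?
X = a (acceleration), dimensions [L T^-2]

F has dimensions [L M T^-2]; the rest of the RHS (m) has dimensions [M].
So X must have dimensions [L T^-2] — X = a (acceleration).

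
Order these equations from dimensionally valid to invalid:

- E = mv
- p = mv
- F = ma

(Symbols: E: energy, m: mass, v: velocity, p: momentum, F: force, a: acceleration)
Dimensionally correct: p = mv, F = ma
Dimensionally incorrect: E = mv
Ordered (correct first, then incorrect): p = mv, F = ma, E = mv

- E = mv: LHS [L^2 M T^-2], RHS [L M T^-1] → incorrect ✗
- p = mv: LHS [L M T^-1], RHS [L M T^-1] → correct ✓
- F = ma: LHS [L M T^-2], RHS [L M T^-2] → correct ✓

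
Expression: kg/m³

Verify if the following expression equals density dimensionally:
Yes

The expression kg/m³ has dimensions [L^-3 M], which is exactly density [L^-3 M].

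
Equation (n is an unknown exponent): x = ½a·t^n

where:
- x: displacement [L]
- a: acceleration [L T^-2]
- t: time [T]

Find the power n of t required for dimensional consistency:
n = 2

x has dimensions [L]; t has dimensions [T].
The rest of the RHS has dimensions [L T^-2], so t^n must supply [T^2].
With n = 2: ½a·t^2 has dimensions [L], matching the LHS ✓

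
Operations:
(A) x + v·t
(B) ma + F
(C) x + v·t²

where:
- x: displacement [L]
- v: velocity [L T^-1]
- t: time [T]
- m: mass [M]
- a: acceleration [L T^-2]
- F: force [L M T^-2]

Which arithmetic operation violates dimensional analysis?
(C) x + v·t²

(A) x + v·t: x [L] and v·t [L] — same dimensions ✓
(B) ma + F: ma [L M T^-2] and F [L M T^-2] — same dimensions ✓
(C) x + v·t²: x [L] and v·t² [L T] — different dimensions cannot be added/subtracted ✗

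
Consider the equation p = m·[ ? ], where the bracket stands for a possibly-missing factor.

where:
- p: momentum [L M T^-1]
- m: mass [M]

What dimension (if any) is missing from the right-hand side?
[L T^-1] — velocity (e.g. v)

p has dimensions [L M T^-1]; m has dimensions [M].
The bracketed factor must supply [L M T^-1] / [M] = [L T^-1].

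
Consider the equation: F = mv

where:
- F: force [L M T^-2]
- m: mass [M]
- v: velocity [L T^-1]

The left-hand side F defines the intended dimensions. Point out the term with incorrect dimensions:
The right-hand side term mv

F has dimensions [L M T^-2], but mv has dimensions [L M T^-1], so the term mv is dimensionally wrong for F.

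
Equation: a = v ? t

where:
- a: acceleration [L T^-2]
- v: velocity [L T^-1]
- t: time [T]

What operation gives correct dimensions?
division (÷): a = v ÷ t

a [L T^-2]; v [L T^-1]; t [T].
v × t → [L] ✗
v ÷ t → [L T^-2] ✓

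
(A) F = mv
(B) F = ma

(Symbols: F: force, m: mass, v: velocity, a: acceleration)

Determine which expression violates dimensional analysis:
(A)

(A) F = mv: LHS [L M T^-2], RHS [L M T^-1] ✗
(B) F = ma: LHS [L M T^-2], RHS [L M T^-2] ✓

Expression (A) F = mv is dimensionally incorrect.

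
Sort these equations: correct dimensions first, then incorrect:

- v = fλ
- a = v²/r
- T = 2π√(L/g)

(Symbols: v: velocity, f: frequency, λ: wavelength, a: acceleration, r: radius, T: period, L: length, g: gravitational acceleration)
Dimensionally correct: v = fλ, a = v²/r, T = 2π√(L/g)
Dimensionally incorrect: none
Ordered (correct first, then incorrect): v = fλ, a = v²/r, T = 2π√(L/g)

- v = fλ: LHS [L T^-1], RHS [L T^-1] → correct ✓
- a = v²/r: LHS [L T^-2], RHS [L T^-2] → correct ✓
- T = 2π√(L/g): LHS [T], RHS [T] → correct ✓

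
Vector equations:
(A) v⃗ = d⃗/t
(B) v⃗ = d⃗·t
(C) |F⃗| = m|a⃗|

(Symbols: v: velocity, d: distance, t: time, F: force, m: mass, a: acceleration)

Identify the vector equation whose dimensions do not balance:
(B) v⃗ = d⃗·t

(A) v⃗ = d⃗/t: LHS [L T^-1], RHS [L T^-1] ✓ — displacement (vector) divided by time (scalar)
(B) v⃗ = d⃗·t: LHS [L T^-1], RHS [L T] ✗ — velocity is displacement per time; should be d⃗/t
(C) |F⃗| = m|a⃗|: LHS [L M T^-2], RHS [L M T^-2] ✓ — magnitudes of vectors are scalars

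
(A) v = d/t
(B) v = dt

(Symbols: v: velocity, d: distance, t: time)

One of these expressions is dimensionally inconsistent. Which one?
(B)

(A) v = d/t: LHS [L T^-1], RHS [L T^-1] ✓
(B) v = dt: LHS [L T^-1], RHS [L T] ✗

Expression (B) v = dt is dimensionally incorrect.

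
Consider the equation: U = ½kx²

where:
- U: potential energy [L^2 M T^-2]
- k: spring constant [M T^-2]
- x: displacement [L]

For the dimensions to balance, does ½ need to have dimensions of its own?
No

U has dimensions [L^2 M T^-2] and kx² already has dimensions [L^2 M T^-2], so the equation balances without ½ contributing any dimensions. ½ is a pure (dimensionless) number; changing or removing it would not affect dimensional consistency.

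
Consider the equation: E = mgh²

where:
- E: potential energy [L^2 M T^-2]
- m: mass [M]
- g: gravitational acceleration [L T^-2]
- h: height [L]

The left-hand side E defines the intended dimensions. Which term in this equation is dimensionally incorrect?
The right-hand side term mgh²

E has dimensions [L^2 M T^-2], but mgh² has dimensions [L^3 M T^-2], so the term mgh² is dimensionally wrong for E.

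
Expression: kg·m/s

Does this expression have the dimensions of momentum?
Yes

The expression kg·m/s has dimensions [L M T^-1], which is exactly momentum [L M T^-1].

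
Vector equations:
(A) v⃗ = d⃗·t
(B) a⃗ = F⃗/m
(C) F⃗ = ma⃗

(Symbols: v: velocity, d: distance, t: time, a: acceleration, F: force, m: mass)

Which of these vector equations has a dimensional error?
(A) v⃗ = d⃗·t

(A) v⃗ = d⃗·t: LHS [L T^-1], RHS [L T] ✗ — velocity is displacement per time; should be d⃗/t
(B) a⃗ = F⃗/m: LHS [L T^-2], RHS [L T^-2] ✓ — force (vector) divided by mass (scalar)
(C) F⃗ = ma⃗: LHS [L M T^-2], RHS [L M T^-2] ✓ — Force and acceleration are vectors, mass is a scalar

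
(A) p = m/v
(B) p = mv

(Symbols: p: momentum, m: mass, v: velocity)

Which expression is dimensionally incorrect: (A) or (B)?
(A)

(A) p = m/v: LHS [L M T^-1], RHS [L^-1 M T] ✗
(B) p = mv: LHS [L M T^-1], RHS [L M T^-1] ✓

Expression (A) p = m/v is dimensionally incorrect.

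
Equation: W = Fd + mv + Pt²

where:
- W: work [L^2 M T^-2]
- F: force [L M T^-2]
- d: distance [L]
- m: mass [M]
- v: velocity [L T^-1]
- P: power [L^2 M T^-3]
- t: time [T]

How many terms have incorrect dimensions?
2

LHS W: [L^2 M T^-2]
- Fd: [L^2 M T^-2] ✓
- mv: [L M T^-1] ✗
- Pt²: [L^2 M T^-1] ✗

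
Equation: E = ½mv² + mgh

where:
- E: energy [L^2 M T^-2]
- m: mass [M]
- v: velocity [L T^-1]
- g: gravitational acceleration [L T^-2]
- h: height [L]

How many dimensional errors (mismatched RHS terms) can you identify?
0

LHS E: [L^2 M T^-2]
- ½mv²: [L^2 M T^-2] ✓
- mgh: [L^2 M T^-2] ✓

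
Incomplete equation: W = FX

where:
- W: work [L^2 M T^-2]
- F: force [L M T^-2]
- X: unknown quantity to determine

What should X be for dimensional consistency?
X = d (distance), dimensions [L]

W has dimensions [L^2 M T^-2]; the rest of the RHS (F) has dimensions [L M T^-2].
So X must have dimensions [L] — X = d (distance).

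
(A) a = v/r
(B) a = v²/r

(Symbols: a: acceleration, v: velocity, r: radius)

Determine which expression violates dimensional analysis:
(A)

(A) a = v/r: LHS [L T^-2], RHS [T^-1] ✗
(B) a = v²/r: LHS [L T^-2], RHS [L T^-2] ✓

Expression (A) a = v/r is dimensionally incorrect.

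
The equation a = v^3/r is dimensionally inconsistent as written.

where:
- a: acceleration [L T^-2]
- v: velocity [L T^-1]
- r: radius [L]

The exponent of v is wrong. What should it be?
The exponent of v should be 2: a = v^2/r

The LHS a has dimensions [L T^-2]; v has dimensions [L T^-1].
As written, the RHS v^3/r (exponent 3 on v) has dimensions [L^2 T^-3], which does not match.
With exponent 2, the RHS v^2/r has dimensions [L T^-2], matching the LHS.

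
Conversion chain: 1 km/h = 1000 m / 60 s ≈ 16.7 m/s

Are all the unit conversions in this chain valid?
The chain is incorrect (it contains an error).

Incorrect: 1 h = 3600 s, not 60 s (1 km/h ≈ 0.278 m/s)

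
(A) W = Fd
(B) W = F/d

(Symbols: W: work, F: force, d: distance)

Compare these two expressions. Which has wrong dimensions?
(B)

(A) W = Fd: LHS [L^2 M T^-2], RHS [L^2 M T^-2] ✓
(B) W = F/d: LHS [L^2 M T^-2], RHS [M T^-2] ✗

Expression (B) W = F/d is dimensionally incorrect.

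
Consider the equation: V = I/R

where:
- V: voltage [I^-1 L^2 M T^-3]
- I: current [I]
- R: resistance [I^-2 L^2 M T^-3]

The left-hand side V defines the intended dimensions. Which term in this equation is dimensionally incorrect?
The right-hand side term I/R

V has dimensions [I^-1 L^2 M T^-3], but I/R has dimensions [I^3 L^-2 M^-1 T^3], so the term I/R is dimensionally wrong for V.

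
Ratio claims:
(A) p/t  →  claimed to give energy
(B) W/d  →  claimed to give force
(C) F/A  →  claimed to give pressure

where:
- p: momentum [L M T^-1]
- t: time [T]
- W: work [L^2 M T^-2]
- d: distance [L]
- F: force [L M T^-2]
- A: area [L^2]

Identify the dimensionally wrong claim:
(A) p/t does not give energy

(A) p/t: [L M T^-2] ≠ energy [L^2 M T^-2] ✗
(B) W/d: [L M T^-2] = force [L M T^-2] ✓
(C) F/A: [L^-1 M T^-2] = pressure [L^-1 M T^-2] ✓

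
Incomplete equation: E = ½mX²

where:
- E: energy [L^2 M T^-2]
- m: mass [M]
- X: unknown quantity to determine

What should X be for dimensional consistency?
X = v (velocity), dimensions [L T^-1]

E has dimensions [L^2 M T^-2]; the rest of the RHS (½m) has dimensions [M].
So X² must have dimensions [L^2 T^-2], i.e. X has dimensions [L T^-1] — X = v (velocity).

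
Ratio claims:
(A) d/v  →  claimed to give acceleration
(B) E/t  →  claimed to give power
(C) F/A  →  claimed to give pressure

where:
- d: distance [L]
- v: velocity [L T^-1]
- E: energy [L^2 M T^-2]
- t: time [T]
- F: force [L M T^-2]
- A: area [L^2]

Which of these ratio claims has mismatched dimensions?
(A) d/v does not give acceleration

(A) d/v: [T] ≠ acceleration [L T^-2] ✗
(B) E/t: [L^2 M T^-3] = power [L^2 M T^-3] ✓
(C) F/A: [L^-1 M T^-2] = pressure [L^-1 M T^-2] ✓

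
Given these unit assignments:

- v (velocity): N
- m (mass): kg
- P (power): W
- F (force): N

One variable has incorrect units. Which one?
v

The variable v (velocity) should have units m/s, not N.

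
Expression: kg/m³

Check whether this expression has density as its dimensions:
Yes

The expression kg/m³ has dimensions [L^-3 M], which is exactly density [L^-3 M].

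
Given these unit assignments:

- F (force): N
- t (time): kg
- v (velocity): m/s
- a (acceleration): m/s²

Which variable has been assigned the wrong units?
t

The variable t (time) should have units s, not kg.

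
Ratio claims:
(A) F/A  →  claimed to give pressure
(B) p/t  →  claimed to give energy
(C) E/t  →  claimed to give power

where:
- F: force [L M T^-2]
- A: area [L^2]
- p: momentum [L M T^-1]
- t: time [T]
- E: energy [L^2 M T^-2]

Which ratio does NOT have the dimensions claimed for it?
(B) p/t does not give energy

(A) F/A: [L^-1 M T^-2] = pressure [L^-1 M T^-2] ✓
(B) p/t: [L M T^-2] ≠ energy [L^2 M T^-2] ✗
(C) E/t: [L^2 M T^-3] = power [L^2 M T^-3] ✓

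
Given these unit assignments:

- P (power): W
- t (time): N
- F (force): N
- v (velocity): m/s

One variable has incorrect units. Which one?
t

The variable t (time) should have units s, not N.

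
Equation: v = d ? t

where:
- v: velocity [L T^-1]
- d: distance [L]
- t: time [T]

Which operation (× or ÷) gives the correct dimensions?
division (÷): v = d ÷ t

v [L T^-1]; d [L]; t [T].
d × t → [L T] ✗
d ÷ t → [L T^-1] ✓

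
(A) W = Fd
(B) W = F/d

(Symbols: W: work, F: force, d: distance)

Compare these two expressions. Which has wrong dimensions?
(B)

(A) W = Fd: LHS [L^2 M T^-2], RHS [L^2 M T^-2] ✓
(B) W = F/d: LHS [L^2 M T^-2], RHS [M T^-2] ✗

Expression (B) W = F/d is dimensionally incorrect.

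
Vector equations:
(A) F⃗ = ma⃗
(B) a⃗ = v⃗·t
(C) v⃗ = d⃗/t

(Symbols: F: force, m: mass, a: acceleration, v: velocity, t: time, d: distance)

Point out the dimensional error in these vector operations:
(B) a⃗ = v⃗·t

(A) F⃗ = ma⃗: LHS [L M T^-2], RHS [L M T^-2] ✓ — Force and acceleration are vectors, mass is a scalar
(B) a⃗ = v⃗·t: LHS [L T^-2], RHS [L] ✗ — acceleration is velocity per time; should be v⃗/t
(C) v⃗ = d⃗/t: LHS [L T^-1], RHS [L T^-1] ✓ — displacement (vector) divided by time (scalar)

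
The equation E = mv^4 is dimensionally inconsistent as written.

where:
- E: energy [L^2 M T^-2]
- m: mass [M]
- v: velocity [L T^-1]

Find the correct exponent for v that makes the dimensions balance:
The exponent of v should be 2: E = mv^2

The LHS E has dimensions [L^2 M T^-2]; v has dimensions [L T^-1].
As written, the RHS mv^4 (exponent 4 on v) has dimensions [L^4 M T^-4], which does not match.
With exponent 2, the RHS mv^2 has dimensions [L^2 M T^-2], matching the LHS.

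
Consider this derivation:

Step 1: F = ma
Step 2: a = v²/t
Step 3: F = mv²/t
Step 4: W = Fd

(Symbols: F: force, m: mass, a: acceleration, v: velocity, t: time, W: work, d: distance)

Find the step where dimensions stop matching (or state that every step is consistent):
Step 2

Step 1: F = ma → LHS [L M T^-2], RHS [L M T^-2] ✓
Step 2: a = v²/t → LHS [L T^-2], RHS [L^2 T^-3] ✗

The first dimensional inconsistency appears in step 2: a = v²/t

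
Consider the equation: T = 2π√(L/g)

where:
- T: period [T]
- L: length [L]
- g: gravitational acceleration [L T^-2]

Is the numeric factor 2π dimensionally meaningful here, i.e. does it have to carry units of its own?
No

T has dimensions [T] and √(L/g) already has dimensions [T], so the equation balances without 2π contributing any dimensions. 2π is a pure (dimensionless) number; changing or removing it would not affect dimensional consistency.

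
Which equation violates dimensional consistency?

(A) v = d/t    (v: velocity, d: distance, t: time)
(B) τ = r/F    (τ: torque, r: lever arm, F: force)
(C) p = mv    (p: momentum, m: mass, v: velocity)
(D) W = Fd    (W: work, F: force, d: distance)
(B) τ = r/F

The equation (B) τ = r/F is dimensionally incorrect.

LHS (τ): [L^2 M T^-2]
RHS (r/F): [M^-1 T^2] ✗

The dimensions do not match. The other three equations balance.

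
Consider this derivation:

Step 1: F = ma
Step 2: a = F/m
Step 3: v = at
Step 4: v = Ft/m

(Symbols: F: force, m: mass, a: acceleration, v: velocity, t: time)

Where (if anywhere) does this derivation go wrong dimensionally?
No step introduces an error — all steps are dimensionally consistent.

Step 1: F = ma → LHS [L M T^-2], RHS [L M T^-2] ✓
Step 2: a = F/m → LHS [L T^-2], RHS [L T^-2] ✓
Step 3: v = at → LHS [L T^-1], RHS [L T^-1] ✓
Step 4: v = Ft/m → LHS [L T^-1], RHS [L T^-1] ✓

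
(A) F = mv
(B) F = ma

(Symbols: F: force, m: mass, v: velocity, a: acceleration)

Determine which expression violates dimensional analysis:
(A)

(A) F = mv: LHS [L M T^-2], RHS [L M T^-1] ✗
(B) F = ma: LHS [L M T^-2], RHS [L M T^-2] ✓

Expression (A) F = mv is dimensionally incorrect.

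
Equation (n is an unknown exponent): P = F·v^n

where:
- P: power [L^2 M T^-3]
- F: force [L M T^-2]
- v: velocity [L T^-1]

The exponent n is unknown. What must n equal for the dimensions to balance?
n = 1

P has dimensions [L^2 M T^-3]; v has dimensions [L T^-1].
The rest of the RHS has dimensions [L M T^-2], so v^n must supply [L T^-1].
With n = 1: F·v^1 has dimensions [L^2 M T^-3], matching the LHS ✓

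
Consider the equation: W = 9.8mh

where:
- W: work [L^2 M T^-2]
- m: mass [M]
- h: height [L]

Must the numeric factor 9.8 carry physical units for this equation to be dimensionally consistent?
Yes

W has dimensions [L^2 M T^-2], while mh alone has dimensions [L M]. For the equation to balance, the factor 9.8 must carry dimensions [L T^-2] — it is a dimensional constant (a numerical value of a physical quantity with its units suppressed), not a pure number.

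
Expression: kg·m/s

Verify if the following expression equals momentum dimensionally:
Yes

The expression kg·m/s has dimensions [L M T^-1], which is exactly momentum [L M T^-1].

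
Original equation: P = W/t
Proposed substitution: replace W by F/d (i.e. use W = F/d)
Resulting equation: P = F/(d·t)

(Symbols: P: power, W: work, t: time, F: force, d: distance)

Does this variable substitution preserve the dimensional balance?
No

[W] = [L^2 M T^-2] and [F/d] = [M T^-2]. These differ, so the substitution replaces a quantity by one of different dimensions and the result P = F/(d·t) has LHS [L^2 M T^-3] vs RHS [M T^-3] — inconsistent.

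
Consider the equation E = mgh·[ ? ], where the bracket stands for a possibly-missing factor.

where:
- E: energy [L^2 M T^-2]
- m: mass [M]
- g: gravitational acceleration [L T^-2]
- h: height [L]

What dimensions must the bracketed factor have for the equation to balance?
Nothing is missing — the bracketed factor must be dimensionless.

E has dimensions [L^2 M T^-2] and mgh already has dimensions [L^2 M T^-2], so E = mgh is dimensionally complete.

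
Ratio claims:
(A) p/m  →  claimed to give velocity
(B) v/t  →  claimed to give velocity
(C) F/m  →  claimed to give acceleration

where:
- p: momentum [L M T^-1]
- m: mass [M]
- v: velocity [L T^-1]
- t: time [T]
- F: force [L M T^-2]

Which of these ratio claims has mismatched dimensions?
(B) v/t does not give velocity

(A) p/m: [L T^-1] = velocity [L T^-1] ✓
(B) v/t: [L T^-2] ≠ velocity [L T^-1] ✗
(C) F/m: [L T^-2] = acceleration [L T^-2] ✓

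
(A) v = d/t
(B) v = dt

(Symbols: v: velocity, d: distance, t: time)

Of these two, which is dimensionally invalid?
(B)

(A) v = d/t: LHS [L T^-1], RHS [L T^-1] ✓
(B) v = dt: LHS [L T^-1], RHS [L T] ✗

Expression (B) v = dt is dimensionally incorrect.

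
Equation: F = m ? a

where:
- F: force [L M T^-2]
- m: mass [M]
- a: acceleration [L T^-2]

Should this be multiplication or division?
multiplication (×): F = m × a

F [L M T^-2]; m [M]; a [L T^-2].
m × a → [L M T^-2] ✓
m ÷ a → [L^-1 M T^2] ✗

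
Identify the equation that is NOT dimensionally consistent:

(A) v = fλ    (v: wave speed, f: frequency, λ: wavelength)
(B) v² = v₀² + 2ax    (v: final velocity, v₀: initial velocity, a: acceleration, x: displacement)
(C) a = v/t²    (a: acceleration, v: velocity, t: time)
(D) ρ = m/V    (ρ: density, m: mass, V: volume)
(C) a = v/t²

The equation (C) a = v/t² is dimensionally incorrect.

LHS (a): [L T^-2]
RHS (v/t²): [L T^-3] ✗

The dimensions do not match. The other three equations balance.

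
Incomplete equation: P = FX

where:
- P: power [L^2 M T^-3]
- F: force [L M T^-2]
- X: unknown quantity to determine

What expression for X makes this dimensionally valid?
X = v (velocity), dimensions [L T^-1]

P has dimensions [L^2 M T^-3]; the rest of the RHS (F) has dimensions [L M T^-2].
So X must have dimensions [L T^-1] — X = v (velocity).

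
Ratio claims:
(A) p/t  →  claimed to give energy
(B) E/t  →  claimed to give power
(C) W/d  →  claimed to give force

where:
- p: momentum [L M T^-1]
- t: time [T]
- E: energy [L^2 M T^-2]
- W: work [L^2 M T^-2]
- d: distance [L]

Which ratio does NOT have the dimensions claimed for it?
(A) p/t does not give energy

(A) p/t: [L M T^-2] ≠ energy [L^2 M T^-2] ✗
(B) E/t: [L^2 M T^-3] = power [L^2 M T^-3] ✓
(C) W/d: [L M T^-2] = force [L M T^-2] ✓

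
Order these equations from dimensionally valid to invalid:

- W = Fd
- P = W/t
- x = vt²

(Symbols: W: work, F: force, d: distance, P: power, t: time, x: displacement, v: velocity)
Dimensionally correct: W = Fd, P = W/t
Dimensionally incorrect: x = vt²
Ordered (correct first, then incorrect): W = Fd, P = W/t, x = vt²

- W = Fd: LHS [L^2 M T^-2], RHS [L^2 M T^-2] → correct ✓
- P = W/t: LHS [L^2 M T^-3], RHS [L^2 M T^-3] → correct ✓
- x = vt²: LHS [L], RHS [L T] → incorrect ✗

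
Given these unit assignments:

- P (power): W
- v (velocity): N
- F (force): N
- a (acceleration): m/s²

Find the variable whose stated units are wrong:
v

The variable v (velocity) should have units m/s, not N.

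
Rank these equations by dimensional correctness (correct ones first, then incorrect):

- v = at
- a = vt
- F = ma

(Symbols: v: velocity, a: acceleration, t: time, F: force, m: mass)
Dimensionally correct: v = at, F = ma
Dimensionally incorrect: a = vt
Ordered (correct first, then incorrect): v = at, F = ma, a = vt

- v = at: LHS [L T^-1], RHS [L T^-1] → correct ✓
- a = vt: LHS [L T^-2], RHS [L] → incorrect ✗
- F = ma: LHS [L M T^-2], RHS [L M T^-2] → correct ✓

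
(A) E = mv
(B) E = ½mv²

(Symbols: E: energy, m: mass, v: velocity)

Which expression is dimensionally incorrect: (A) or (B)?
(A)

(A) E = mv: LHS [L^2 M T^-2], RHS [L M T^-1] ✗
(B) E = ½mv²: LHS [L^2 M T^-2], RHS [L^2 M T^-2] ✓

Expression (A) E = mv is dimensionally incorrect.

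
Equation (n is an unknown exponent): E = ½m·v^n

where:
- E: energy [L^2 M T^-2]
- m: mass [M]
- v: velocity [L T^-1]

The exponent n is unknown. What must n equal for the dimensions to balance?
n = 2

E has dimensions [L^2 M T^-2]; v has dimensions [L T^-1].
The rest of the RHS has dimensions [M], so v^n must supply [L^2 T^-2].
With n = 2: ½m·v^2 has dimensions [L^2 M T^-2], matching the LHS ✓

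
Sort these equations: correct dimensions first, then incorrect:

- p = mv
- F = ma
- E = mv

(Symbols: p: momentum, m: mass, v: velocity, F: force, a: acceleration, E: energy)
Dimensionally correct: p = mv, F = ma
Dimensionally incorrect: E = mv
Ordered (correct first, then incorrect): p = mv, F = ma, E = mv

- p = mv: LHS [L M T^-1], RHS [L M T^-1] → correct ✓
- F = ma: LHS [L M T^-2], RHS [L M T^-2] → correct ✓
- E = mv: LHS [L^2 M T^-2], RHS [L M T^-1] → incorrect ✗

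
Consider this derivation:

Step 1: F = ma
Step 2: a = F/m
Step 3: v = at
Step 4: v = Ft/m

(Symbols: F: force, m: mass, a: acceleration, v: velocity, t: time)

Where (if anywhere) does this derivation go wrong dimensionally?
No step introduces an error — all steps are dimensionally consistent.

Step 1: F = ma → LHS [L M T^-2], RHS [L M T^-2] ✓
Step 2: a = F/m → LHS [L T^-2], RHS [L T^-2] ✓
Step 3: v = at → LHS [L T^-1], RHS [L T^-1] ✓
Step 4: v = Ft/m → LHS [L T^-1], RHS [L T^-1] ✓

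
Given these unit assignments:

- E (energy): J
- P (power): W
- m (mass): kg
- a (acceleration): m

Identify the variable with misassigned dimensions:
a

The variable a (acceleration) should have units m/s², not m.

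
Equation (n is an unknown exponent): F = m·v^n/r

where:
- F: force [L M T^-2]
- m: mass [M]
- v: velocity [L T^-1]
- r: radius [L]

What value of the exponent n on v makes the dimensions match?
n = 2

F has dimensions [L M T^-2]; v has dimensions [L T^-1].
The rest of the RHS has dimensions [L^-1 M], so v^n must supply [L^2 T^-2].
With n = 2: m·v^2/r has dimensions [L M T^-2], matching the LHS ✓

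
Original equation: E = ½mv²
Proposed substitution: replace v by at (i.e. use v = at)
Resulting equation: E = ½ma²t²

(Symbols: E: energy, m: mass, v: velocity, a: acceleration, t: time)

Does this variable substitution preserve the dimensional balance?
Yes

[v] = [L T^-1] and [at] = [L T^-1]. These match, so the substitution replaces a quantity by one of the same dimensions and the result E = ½ma²t² has LHS [L^2 M T^-2] vs RHS [L^2 M T^-2] — still consistent.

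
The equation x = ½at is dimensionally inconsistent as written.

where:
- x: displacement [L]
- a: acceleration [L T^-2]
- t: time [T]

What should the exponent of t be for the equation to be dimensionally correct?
The exponent of t should be 2: x = ½at^2

The LHS x has dimensions [L]; t has dimensions [T].
As written, the RHS ½at (exponent 1 on t) has dimensions [L T^-1], which does not match.
With exponent 2, the RHS ½at^2 has dimensions [L], matching the LHS.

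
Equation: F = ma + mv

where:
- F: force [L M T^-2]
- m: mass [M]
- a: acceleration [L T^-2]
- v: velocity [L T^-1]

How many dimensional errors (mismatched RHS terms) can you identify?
1

LHS F: [L M T^-2]
- ma: [L M T^-2] ✓
- mv: [L M T^-1] ✗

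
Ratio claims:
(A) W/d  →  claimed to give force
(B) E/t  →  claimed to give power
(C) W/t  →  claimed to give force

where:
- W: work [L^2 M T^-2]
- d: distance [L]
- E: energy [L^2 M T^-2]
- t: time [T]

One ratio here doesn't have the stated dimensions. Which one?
(C) W/t does not give force

(A) W/d: [L M T^-2] = force [L M T^-2] ✓
(B) E/t: [L^2 M T^-3] = power [L^2 M T^-3] ✓
(C) W/t: [L^2 M T^-3] ≠ force [L M T^-2] ✗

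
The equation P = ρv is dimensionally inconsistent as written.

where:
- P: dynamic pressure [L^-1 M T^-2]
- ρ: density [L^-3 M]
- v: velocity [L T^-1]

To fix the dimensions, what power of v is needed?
The exponent of v should be 2: P = ρv^2

The LHS P has dimensions [L^-1 M T^-2]; v has dimensions [L T^-1].
As written, the RHS ρv (exponent 1 on v) has dimensions [L^-2 M T^-1], which does not match.
With exponent 2, the RHS ρv^2 has dimensions [L^-1 M T^-2], matching the LHS.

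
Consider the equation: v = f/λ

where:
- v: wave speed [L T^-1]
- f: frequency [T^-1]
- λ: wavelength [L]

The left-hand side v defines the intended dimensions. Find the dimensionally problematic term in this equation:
The right-hand side term f/λ

v has dimensions [L T^-1], but f/λ has dimensions [L^-1 T^-1], so the term f/λ is dimensionally wrong for v.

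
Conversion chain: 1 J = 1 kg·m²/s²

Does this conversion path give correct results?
The chain is correct (no errors).

Correct: Joule is defined as kg·m²/s²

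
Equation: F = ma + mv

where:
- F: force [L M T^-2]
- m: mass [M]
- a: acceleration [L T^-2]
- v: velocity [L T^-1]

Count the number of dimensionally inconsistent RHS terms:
1

LHS F: [L M T^-2]
- ma: [L M T^-2] ✓
- mv: [L M T^-1] ✗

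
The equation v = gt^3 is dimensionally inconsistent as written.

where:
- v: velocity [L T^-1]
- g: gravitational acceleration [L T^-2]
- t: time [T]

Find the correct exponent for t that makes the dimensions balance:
The exponent of t should be 1: v = gt

The LHS v has dimensions [L T^-1]; t has dimensions [T].
As written, the RHS gt^3 (exponent 3 on t) has dimensions [L T], which does not match.
With exponent 1, the RHS gt has dimensions [L T^-1], matching the LHS.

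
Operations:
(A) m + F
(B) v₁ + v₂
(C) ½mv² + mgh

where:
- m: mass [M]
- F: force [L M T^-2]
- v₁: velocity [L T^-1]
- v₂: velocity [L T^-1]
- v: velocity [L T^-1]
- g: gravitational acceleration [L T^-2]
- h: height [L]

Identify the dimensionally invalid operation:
(A) m + F

(A) m + F: m [M] and F [L M T^-2] — different dimensions cannot be added/subtracted ✗
(B) v₁ + v₂: v₁ [L T^-1] and v₂ [L T^-1] — same dimensions ✓
(C) ½mv² + mgh: ½mv² [L^2 M T^-2] and mgh [L^2 M T^-2] — same dimensions ✓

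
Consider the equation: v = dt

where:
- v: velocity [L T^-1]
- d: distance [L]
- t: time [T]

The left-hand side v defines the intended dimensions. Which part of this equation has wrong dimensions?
The right-hand side term dt

v has dimensions [L T^-1], but dt has dimensions [L T], so the term dt is dimensionally wrong for v.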